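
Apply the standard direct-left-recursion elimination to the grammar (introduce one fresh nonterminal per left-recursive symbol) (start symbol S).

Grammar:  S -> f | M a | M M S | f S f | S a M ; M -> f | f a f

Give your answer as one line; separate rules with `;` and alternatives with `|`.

S -> f S' | M a S' | M M S S' | f S f S'; M -> f | f a f; S' -> a M S' | ε

Directly left-recursive nonterminal: S.
For S: α = {a M}, β = {f, M a, M M S, f S f}. Rewrite as S → β S' and S' → α S' | ε.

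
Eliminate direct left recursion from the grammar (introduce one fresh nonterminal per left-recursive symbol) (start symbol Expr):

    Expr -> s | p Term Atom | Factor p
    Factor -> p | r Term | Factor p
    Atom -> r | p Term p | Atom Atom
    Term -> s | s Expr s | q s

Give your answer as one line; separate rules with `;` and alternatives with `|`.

Factor, Atom are directly left-recursive.
For Factor: α = {p}, β = {p, r Term}. Rewrite as Factor → β Factor1 and Factor1 → α Factor1 | ε.
For Atom: α = {Atom}, β = {r, p Term p}. Rewrite as Atom → β Atom1 and Atom1 → α Atom1 | ε.

Expr -> s | p Term Atom | Factor p; Factor -> p Factor1 | r Term Factor1; Atom -> r Atom1 | p Term p Atom1; Term -> s | s Expr s | q s; Factor1 -> p Factor1 | ε; Atom1 -> Atom Atom1 | ε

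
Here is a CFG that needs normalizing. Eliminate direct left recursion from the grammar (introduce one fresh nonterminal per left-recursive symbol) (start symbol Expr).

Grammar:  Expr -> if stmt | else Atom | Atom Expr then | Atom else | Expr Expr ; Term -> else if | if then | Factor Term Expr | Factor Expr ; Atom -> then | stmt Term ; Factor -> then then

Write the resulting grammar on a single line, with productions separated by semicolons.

Expr -> if stmt Expr1 | else Atom Expr1 | Atom Expr then Expr1 | Atom else Expr1; Term -> else if | if then | Factor Term Expr | Factor Expr; Atom -> then | stmt Term; Factor -> then then; Expr1 -> Expr Expr1 | ε

Left recursion appears on Expr.
For Expr: α = {Expr}, β = {if stmt, else Atom, Atom Expr then, Atom else}. Rewrite as Expr → β Expr1 and Expr1 → α Expr1 | ε.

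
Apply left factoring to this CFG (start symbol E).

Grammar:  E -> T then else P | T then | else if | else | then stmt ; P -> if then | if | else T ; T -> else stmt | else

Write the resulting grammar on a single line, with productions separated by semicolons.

E -> then stmt | T then E' | else E''; P -> else T | if P'; T -> else T'; E' -> else P | ε; E'' -> if | ε; P' -> then | ε; T' -> stmt | ε

E has alternatives sharing prefix 'T then': factor to E → T then E' with E' → else P | ε.
E has alternatives sharing prefix 'else': factor to E → else E'' with E'' → if | ε.
P has alternatives sharing prefix 'if': factor to P → if P' with P' → then | ε.
T has alternatives sharing prefix 'else': factor to T → else T' with T' → stmt | ε.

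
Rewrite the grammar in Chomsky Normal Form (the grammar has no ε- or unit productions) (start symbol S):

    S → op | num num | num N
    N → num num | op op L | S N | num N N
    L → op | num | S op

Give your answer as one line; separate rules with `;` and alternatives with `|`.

S → op | X1 X1 | X1 N; N → X1 X1 | X2 Y1 | S N | X1 Y2; L → op | num | S X2; X1 → num; X2 → op; Y1 → X2 L; Y2 → N N

Introduce a nonterminal for each terminal appearing in a rule of length ≥ 2: X1 → num, X2 → op.
Binarize each right-hand side of length ≥ 3 by chaining fresh nonterminals (Y1, Y2, …): affected rules were N → X2 X2 L; N → X1 N N.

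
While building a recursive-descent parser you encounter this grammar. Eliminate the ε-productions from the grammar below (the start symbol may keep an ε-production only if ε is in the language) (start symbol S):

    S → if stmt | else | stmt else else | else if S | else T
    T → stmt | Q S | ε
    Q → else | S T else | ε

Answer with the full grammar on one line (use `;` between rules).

S → if stmt | else | stmt else else | else if S | else T; T → stmt | Q S | S; Q → else | S T else | S else

The nullable symbols are {Q, T}.
ε ∉ L(G), so no ε-production is kept.
Expand every rule over subsets of its nullable positions: T → Q S gives Q S | S. Q → S T else gives S T else | S else.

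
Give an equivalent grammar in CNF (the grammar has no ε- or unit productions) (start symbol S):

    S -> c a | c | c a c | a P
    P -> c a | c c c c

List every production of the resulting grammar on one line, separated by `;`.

Introduce a nonterminal for each terminal appearing in a rule of length ≥ 2: X1 → c, X2 → a.
Binarize each right-hand side of length ≥ 3 by chaining fresh nonterminals (Y1, Y2, …): affected rules were S → X1 X2 X1; P → X1 X1 X1 X1.

S -> X1 X2 | c | X1 Y1 | X2 P; P -> X1 X2 | X1 Y2; X1 -> c; X2 -> a; Y1 -> X2 X1; Y2 -> X1 Y3; Y3 -> X1 X1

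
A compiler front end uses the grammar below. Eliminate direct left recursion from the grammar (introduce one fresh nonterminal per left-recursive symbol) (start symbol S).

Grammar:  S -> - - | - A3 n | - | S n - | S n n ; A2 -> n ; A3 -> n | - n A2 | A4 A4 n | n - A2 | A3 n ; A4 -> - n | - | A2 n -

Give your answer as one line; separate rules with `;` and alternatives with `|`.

Directly left-recursive nonterminals: S, A3.
For S: α = {n -, n n}, β = {- -, - A3 n, -}. Rewrite as S → β S' and S' → α S' | ε.
For A3: α = {n}, β = {n, - n A2, A4 A4 n, n - A2}. Rewrite as A3 → β A3' and A3' → α A3' | ε.

S -> - - S' | - A3 n S' | - S'; A2 -> n; A3 -> n A3' | - n A2 A3' | A4 A4 n A3' | n - A2 A3'; A4 -> - n | - | A2 n -; S' -> n - S' | n n S' | ε; A3' -> n A3' | ε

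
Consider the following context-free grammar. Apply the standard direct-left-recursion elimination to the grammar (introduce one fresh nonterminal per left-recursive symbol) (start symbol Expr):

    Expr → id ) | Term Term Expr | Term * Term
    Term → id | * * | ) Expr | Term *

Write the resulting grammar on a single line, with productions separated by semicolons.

Term is directly left-recursive.
For Term: α = {*}, β = {id, * *, ) Expr}. Rewrite as Term → β Term1 and Term1 → α Term1 | ε.

Expr → id ) | Term Term Expr | Term * Term; Term → id Term1 | * * Term1 | ) Expr Term1; Term1 → * Term1 | epsilon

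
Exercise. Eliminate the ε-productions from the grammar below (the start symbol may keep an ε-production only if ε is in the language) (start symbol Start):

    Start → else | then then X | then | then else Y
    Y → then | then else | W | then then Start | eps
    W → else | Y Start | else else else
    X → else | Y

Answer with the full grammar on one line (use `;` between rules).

Start → else | then then X | then then | then | then else Y | then else; Y → then | then else | W | then then Start; W → else | Y Start | Start | else else else; X → else | Y

The nullable symbols are {X, Y}.
ε ∉ L(G), so no ε-production is kept.
For each production, add variants omitting each subset of nullable occurrences: Start → then then X gives then then X | then then. Start → then else Y gives then else Y | then else. W → Y Start gives Y Start | Start.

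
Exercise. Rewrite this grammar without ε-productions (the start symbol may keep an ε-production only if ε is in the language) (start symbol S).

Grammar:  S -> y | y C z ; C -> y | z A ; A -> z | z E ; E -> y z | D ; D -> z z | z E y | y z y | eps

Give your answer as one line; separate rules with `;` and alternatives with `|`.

Nullable set = {D, E}.
ε ∉ L(G), so no ε-production is kept.
For each production, add variants omitting each subset of nullable occurrences: D → z E y gives z E y | z y.

S -> y | y C z; C -> y | z A; A -> z | z E; E -> y z | D; D -> z z | z E y | z y | y z y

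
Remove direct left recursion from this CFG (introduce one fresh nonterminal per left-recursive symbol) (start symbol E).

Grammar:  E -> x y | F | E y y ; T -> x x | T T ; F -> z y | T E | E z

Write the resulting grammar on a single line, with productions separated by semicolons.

Directly left-recursive nonterminals: E, T.
For E: α = {y y}, β = {x y, F}. Rewrite as E → β E' and E' → α E' | ε.
For T: α = {T}, β = {x x}. Rewrite as T → β T' and T' → α T' | ε.

E -> x y E' | F E'; T -> x x T'; F -> z y | T E | E z; E' -> y y E' | ε; T' -> T T' | ε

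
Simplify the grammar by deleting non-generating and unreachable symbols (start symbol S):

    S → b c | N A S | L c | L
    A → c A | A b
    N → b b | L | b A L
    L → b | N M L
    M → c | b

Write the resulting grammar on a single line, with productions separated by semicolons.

S → b c | L c | L; N → b b | L; L → b | N M L; M → c | b

Generating nonterminals: {L, M, N, S}.
Reachable from S after that: {L, M, N, S}.
Removed useless symbols: {A} and every production mentioning them.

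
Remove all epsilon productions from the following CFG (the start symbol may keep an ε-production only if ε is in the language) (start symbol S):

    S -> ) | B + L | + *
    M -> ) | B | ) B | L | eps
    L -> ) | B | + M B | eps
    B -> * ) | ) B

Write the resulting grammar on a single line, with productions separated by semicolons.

The nullable symbols are {L, M}.
ε ∉ L(G), so no ε-production is kept.
Expand every rule over subsets of its nullable positions: S → B + L gives B + L | B +. L → + M B gives + M B | + B.

S -> ) | B + L | B + | + *; M -> ) | B | ) B | L; L -> ) | B | + M B | + B; B -> * ) | ) B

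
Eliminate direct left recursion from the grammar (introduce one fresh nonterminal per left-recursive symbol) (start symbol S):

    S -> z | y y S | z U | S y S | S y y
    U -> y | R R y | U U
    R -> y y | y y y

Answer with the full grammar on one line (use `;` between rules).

Directly left-recursive nonterminals: S, U.
For S: α = {y S, y y}, β = {z, y y S, z U}. Rewrite as S → β S' and S' → α S' | ε.
For U: α = {U}, β = {y, R R y}. Rewrite as U → β U' and U' → α U' | ε.

S -> z S' | y y S S' | z U S'; U -> y U' | R R y U'; R -> y y | y y y; S' -> y S S' | y y S' | ε; U' -> U U' | ε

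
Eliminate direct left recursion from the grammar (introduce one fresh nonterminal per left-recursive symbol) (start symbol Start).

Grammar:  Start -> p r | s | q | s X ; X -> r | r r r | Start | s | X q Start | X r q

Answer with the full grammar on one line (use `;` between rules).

Directly left-recursive nonterminal: X.
For X: α = {q Start, r q}, β = {r, r r r, Start, s}. Rewrite as X → β X1 and X1 → α X1 | ε.

Start -> p r | s | q | s X; X -> r X1 | r r r X1 | Start X1 | s X1; X1 -> q Start X1 | r q X1 | ε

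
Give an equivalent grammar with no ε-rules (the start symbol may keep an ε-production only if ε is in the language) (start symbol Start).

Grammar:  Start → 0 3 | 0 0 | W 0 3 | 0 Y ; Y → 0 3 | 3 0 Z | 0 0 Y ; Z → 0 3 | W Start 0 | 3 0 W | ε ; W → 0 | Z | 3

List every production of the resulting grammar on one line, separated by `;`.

Start → 0 3 | 0 0 | W 0 3 | 0 Y; Y → 0 3 | 3 0 Z | 3 0 | 0 0 Y; Z → 0 3 | W Start 0 | Start 0 | 3 0 W | 3 0; W → 0 | Z | 3

The nullable symbols are {W, Z}.
ε ∉ L(G), so no ε-production is kept.
Expand every rule over subsets of its nullable positions: Y → 3 0 Z gives 3 0 Z | 3 0. Z → W Start 0 gives W Start 0 | Start 0. Z → 3 0 W gives 3 0 W | 3 0.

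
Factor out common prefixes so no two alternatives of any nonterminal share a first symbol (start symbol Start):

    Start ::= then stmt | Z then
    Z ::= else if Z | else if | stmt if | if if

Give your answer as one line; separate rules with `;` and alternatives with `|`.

Z has alternatives sharing prefix 'else if': factor to Z → else if Z1 with Z1 → Z | ε.

Start ::= then stmt | Z then; Z ::= stmt if | if if | else if Z1; Z1 ::= Z | ε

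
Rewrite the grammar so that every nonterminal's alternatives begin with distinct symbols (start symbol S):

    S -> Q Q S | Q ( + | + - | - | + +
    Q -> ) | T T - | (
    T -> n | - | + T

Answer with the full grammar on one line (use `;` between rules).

S -> - | Q S' | + S''; Q -> ) | T T - | (; T -> n | - | + T; S' -> Q S | ( +; S'' -> - | +

S has alternatives sharing prefix 'Q': factor to S → Q S' with S' → Q S | ( +.
S has alternatives sharing prefix '+': factor to S → + S'' with S'' → - | +.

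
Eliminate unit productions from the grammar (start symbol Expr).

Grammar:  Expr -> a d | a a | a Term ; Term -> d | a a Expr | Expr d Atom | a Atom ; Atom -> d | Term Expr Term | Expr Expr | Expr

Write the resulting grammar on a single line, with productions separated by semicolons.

Expr -> a d | a a | a Term; Term -> d | a a Expr | Expr d Atom | a Atom; Atom -> d | Term Expr Term | Expr Expr | a d | a a | a Term

Unit pairs: Atom ⇒* {Expr}.
For each unit pair (A, B), copy every non-unit production of B to A, then drop all unit productions.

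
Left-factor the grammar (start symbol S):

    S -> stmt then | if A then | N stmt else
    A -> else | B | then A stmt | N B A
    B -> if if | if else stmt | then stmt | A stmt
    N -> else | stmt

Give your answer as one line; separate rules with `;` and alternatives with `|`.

S -> stmt then | if A then | N stmt else; A -> else | B | then A stmt | N B A; B -> then stmt | A stmt | if B'; N -> else | stmt; B' -> if | else stmt

B has alternatives sharing prefix 'if': factor to B → if B' with B' → if | else stmt.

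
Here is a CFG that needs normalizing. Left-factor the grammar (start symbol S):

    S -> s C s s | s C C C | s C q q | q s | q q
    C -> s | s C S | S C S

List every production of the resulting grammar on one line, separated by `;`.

S has alternatives sharing prefix 's C': factor to S → s C S' with S' → s s | C C | q q.
S has alternatives sharing prefix 'q': factor to S → q S'' with S'' → s | q.
C has alternatives sharing prefix 's': factor to C → s C' with C' → ε | C S.

S -> s C S' | q S''; C -> S C S | s C'; S' -> s s | C C | q q; S'' -> s | q; C' -> eps | C S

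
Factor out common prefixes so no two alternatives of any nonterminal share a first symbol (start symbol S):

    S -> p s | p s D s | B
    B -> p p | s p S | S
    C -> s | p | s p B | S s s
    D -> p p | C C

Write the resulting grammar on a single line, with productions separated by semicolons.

S -> B | p s S'; B -> p p | s p S | S; C -> p | S s s | s C'; D -> p p | C C; S' -> epsilon | D s; C' -> epsilon | p B

S has alternatives sharing prefix 'p s': factor to S → p s S' with S' → ε | D s.
C has alternatives sharing prefix 's': factor to C → s C' with C' → ε | p B.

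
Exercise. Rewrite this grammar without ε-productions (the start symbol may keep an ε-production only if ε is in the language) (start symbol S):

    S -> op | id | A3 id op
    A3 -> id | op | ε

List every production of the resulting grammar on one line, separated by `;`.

Nullable set = {A3}.
ε ∉ L(G), so no ε-production is kept.
For each production, add variants omitting each subset of nullable occurrences: S → A3 id op gives A3 id op | id op.

S -> op | id | A3 id op | id op; A3 -> id | op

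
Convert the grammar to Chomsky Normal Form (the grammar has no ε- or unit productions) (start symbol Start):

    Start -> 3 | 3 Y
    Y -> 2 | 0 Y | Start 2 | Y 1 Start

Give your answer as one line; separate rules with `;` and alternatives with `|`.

Start -> 3 | X1 Y; Y -> 2 | X2 Y | Start X3 | Y Y1; X1 -> 3; X2 -> 0; X3 -> 2; X4 -> 1; Y1 -> X4 Start

Introduce a nonterminal for each terminal appearing in a rule of length ≥ 2: X1 → 3, X2 → 0, X3 → 2, X4 → 1.
Binarize each right-hand side of length ≥ 3 by chaining fresh nonterminals (Y1, Y2, …): affected rules were Y → Y X4 Start.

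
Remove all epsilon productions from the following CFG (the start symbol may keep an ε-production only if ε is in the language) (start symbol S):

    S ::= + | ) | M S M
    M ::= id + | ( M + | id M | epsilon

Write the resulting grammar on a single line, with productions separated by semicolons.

S ::= + | ) | M S M | M S | S M; M ::= id + | ( M + | ( + | id M | id

Nullable set = {M}.
ε ∉ L(G), so no ε-production is kept.
Add the nullable-subset variants: S → M S M gives M S M | M S | S M. M → ( M + gives ( M + | ( +. M → id M gives id M | id.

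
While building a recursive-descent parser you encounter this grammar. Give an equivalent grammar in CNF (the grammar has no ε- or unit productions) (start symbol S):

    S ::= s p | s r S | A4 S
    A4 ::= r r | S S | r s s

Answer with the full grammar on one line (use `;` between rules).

Introduce a nonterminal for each terminal appearing in a rule of length ≥ 2: X1 → s, X2 → p, X3 → r.
Binarize each right-hand side of length ≥ 3 by chaining fresh nonterminals (Y1, Y2, …): affected rules were S → X1 X3 S; A4 → X3 X1 X1.

S ::= X1 X2 | X1 Y1 | A4 S; A4 ::= X3 X3 | S S | X3 Y2; X1 ::= s; X2 ::= p; X3 ::= r; Y1 ::= X3 S; Y2 ::= X1 X1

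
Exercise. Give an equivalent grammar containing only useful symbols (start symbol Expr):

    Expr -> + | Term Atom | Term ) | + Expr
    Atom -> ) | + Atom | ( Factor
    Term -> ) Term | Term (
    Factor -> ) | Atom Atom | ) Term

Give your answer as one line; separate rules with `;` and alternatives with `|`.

Generating nonterminals: {Atom, Expr, Factor}.
Reachable from Expr after that: {Expr}.
Removed useless symbols: {Atom, Factor, Term} and every production mentioning them.

Expr -> + | + Expr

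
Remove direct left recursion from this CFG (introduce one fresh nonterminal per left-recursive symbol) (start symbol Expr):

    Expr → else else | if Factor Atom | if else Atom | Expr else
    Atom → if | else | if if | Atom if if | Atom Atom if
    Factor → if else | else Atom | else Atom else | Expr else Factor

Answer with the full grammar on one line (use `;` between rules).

Expr → else else Expr1 | if Factor Atom Expr1 | if else Atom Expr1; Atom → if Atom1 | else Atom1 | if if Atom1; Factor → if else | else Atom | else Atom else | Expr else Factor; Expr1 → else Expr1 | ε; Atom1 → if if Atom1 | Atom if Atom1 | ε

Expr, Atom are directly left-recursive.
For Expr: α = {else}, β = {else else, if Factor Atom, if else Atom}. Rewrite as Expr → β Expr1 and Expr1 → α Expr1 | ε.
For Atom: α = {if if, Atom if}, β = {if, else, if if}. Rewrite as Atom → β Atom1 and Atom1 → α Atom1 | ε.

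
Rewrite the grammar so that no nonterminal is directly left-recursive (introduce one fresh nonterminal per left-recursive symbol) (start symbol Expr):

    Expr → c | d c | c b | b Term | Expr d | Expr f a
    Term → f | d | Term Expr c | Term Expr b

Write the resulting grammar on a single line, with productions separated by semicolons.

Expr → c Expr1 | d c Expr1 | c b Expr1 | b Term Expr1; Term → f Term1 | d Term1; Expr1 → d Expr1 | f a Expr1 | ε; Term1 → Expr c Term1 | Expr b Term1 | ε

Directly left-recursive nonterminals: Expr, Term.
For Expr: α = {d, f a}, β = {c, d c, c b, b Term}. Rewrite as Expr → β Expr1 and Expr1 → α Expr1 | ε.
For Term: α = {Expr c, Expr b}, β = {f, d}. Rewrite as Term → β Term1 and Term1 → α Term1 | ε.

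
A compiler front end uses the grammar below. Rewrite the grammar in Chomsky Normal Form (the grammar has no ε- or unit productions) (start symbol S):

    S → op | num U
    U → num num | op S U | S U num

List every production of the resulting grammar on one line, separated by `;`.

S → op | X1 U; U → X1 X1 | X2 Y1 | S Y2; X1 → num; X2 → op; Y1 → S U; Y2 → U X1

Introduce a nonterminal for each terminal appearing in a rule of length ≥ 2: X1 → num, X2 → op.
Binarize each right-hand side of length ≥ 3 by chaining fresh nonterminals (Y1, Y2, …): affected rules were U → X2 S U; U → S U X1.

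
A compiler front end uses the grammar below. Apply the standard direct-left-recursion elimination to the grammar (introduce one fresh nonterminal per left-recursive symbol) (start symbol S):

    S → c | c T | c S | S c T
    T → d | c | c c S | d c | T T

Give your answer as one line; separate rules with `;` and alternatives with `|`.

S → c S' | c T S' | c S S'; T → d T' | c T' | c c S T' | d c T'; S' → c T S' | epsilon; T' → T T' | epsilon

Left recursion appears on S, T.
For S: α = {c T}, β = {c, c T, c S}. Rewrite as S → β S' and S' → α S' | ε.
For T: α = {T}, β = {d, c, c c S, d c}. Rewrite as T → β T' and T' → α T' | ε.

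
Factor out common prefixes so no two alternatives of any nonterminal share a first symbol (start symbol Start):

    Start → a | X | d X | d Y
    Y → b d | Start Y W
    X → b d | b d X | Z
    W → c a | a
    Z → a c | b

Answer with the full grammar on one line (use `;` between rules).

Start → a | X | d Start1; Y → b d | Start Y W; X → Z | b d X1; W → c a | a; Z → a c | b; Start1 → X | Y; X1 → epsilon | X

Start has alternatives sharing prefix 'd': factor to Start → d Start1 with Start1 → X | Y.
X has alternatives sharing prefix 'b d': factor to X → b d X1 with X1 → ε | X.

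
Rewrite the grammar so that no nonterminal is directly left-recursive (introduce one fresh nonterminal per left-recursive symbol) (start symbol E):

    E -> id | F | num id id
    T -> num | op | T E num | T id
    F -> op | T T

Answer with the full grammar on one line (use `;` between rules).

E -> id | F | num id id; T -> num T' | op T'; F -> op | T T; T' -> E num T' | id T' | ε

T is directly left-recursive.
For T: α = {E num, id}, β = {num, op}. Rewrite as T → β T' and T' → α T' | ε.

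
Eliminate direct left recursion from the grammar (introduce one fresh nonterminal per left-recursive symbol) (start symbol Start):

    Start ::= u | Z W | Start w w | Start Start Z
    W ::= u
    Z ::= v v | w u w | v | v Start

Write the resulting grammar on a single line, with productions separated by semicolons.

Directly left-recursive nonterminal: Start.
For Start: α = {w w, Start Z}, β = {u, Z W}. Rewrite as Start → β Start1 and Start1 → α Start1 | ε.

Start ::= u Start1 | Z W Start1; W ::= u; Z ::= v v | w u w | v | v Start; Start1 ::= w w Start1 | Start Z Start1 | eps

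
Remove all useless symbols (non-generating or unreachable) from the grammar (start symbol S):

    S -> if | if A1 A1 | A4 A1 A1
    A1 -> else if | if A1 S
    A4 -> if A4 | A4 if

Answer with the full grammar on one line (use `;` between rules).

Generating nonterminals: {A1, S}.
Reachable from S after that: {A1, S}.
Removed useless symbols: {A4} and every production mentioning them.

S -> if | if A1 A1; A1 -> else if | if A1 S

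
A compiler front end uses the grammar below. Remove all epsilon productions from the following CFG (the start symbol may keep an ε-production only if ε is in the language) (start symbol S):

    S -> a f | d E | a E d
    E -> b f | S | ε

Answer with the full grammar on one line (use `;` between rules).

S -> a f | d E | d | a E d | a d; E -> b f | S

Nullable set = {E}.
ε ∉ L(G), so no ε-production is kept.
For each production, add variants omitting each subset of nullable occurrences: S → d E gives d E | d. S → a E d gives a E d | a d.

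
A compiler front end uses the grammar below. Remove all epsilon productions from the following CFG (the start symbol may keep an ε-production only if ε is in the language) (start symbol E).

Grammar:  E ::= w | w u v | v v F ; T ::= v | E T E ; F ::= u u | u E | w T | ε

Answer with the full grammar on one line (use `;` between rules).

E ::= w | w u v | v v F | v v; T ::= v | E T E; F ::= u u | u E | w T

The nullable symbols are {F}.
ε ∉ L(G), so no ε-production is kept.
Add the nullable-subset variants: E → v v F gives v v F | v v.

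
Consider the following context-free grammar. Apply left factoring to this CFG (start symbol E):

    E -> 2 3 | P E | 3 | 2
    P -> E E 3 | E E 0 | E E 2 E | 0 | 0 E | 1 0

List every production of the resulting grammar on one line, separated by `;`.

E -> P E | 3 | 2 E'; P -> 1 0 | E E P' | 0 P''; E' -> 3 | ε; P' -> 3 | 0 | 2 E; P'' -> ε | E

E has alternatives sharing prefix '2': factor to E → 2 E' with E' → 3 | ε.
P has alternatives sharing prefix 'E E': factor to P → E E P' with P' → 3 | 0 | 2 E.
P has alternatives sharing prefix '0': factor to P → 0 P'' with P'' → ε | E.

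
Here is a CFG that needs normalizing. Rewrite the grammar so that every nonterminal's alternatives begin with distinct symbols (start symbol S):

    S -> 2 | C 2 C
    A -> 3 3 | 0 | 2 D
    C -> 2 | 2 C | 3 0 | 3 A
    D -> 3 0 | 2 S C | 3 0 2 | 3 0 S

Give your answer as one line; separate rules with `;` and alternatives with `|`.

C has alternatives sharing prefix '2': factor to C → 2 C' with C' → ε | C.
C has alternatives sharing prefix '3': factor to C → 3 C'' with C'' → 0 | A.
D has alternatives sharing prefix '3 0': factor to D → 3 0 D' with D' → ε | 2 | S.

S -> 2 | C 2 C; A -> 3 3 | 0 | 2 D; C -> 2 C' | 3 C''; D -> 2 S C | 3 0 D'; C' -> ε | C; C'' -> 0 | A; D' -> ε | 2 | S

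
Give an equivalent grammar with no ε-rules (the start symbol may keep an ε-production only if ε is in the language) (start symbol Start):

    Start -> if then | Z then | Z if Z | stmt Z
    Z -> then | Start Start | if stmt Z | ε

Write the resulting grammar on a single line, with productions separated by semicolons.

Nullable nonterminals: {Z}.
ε ∉ L(G), so no ε-production is kept.
For each production, add variants omitting each subset of nullable occurrences: Start → Z then gives Z then | then. Start → Z if Z gives Z if Z | Z if | if Z | if. Start → stmt Z gives stmt Z | stmt. Z → if stmt Z gives if stmt Z | if stmt.

Start -> if then | Z then | then | Z if Z | Z if | if Z | if | stmt Z | stmt; Z -> then | Start Start | if stmt Z | if stmt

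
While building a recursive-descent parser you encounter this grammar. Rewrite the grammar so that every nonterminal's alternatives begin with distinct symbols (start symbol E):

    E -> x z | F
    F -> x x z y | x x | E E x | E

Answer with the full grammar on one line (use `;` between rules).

E -> x z | F; F -> x x F' | E F''; F' -> z y | ε; F'' -> E x | ε

F has alternatives sharing prefix 'x x': factor to F → x x F' with F' → z y | ε.
F has alternatives sharing prefix 'E': factor to F → E F'' with F'' → E x | ε.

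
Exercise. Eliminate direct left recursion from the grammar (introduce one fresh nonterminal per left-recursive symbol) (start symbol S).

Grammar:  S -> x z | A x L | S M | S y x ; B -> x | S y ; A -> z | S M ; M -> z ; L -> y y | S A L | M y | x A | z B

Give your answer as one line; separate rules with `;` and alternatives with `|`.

S -> x z S' | A x L S'; B -> x | S y; A -> z | S M; M -> z; L -> y y | S A L | M y | x A | z B; S' -> M S' | y x S' | ε

Left recursion appears on S.
For S: α = {M, y x}, β = {x z, A x L}. Rewrite as S → β S' and S' → α S' | ε.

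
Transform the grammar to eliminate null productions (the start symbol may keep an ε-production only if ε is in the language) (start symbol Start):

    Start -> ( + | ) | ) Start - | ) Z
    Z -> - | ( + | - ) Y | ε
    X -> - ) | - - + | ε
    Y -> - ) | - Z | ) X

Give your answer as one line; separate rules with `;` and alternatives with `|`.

Start -> ( + | ) | ) Start - | ) Z; Z -> - | ( + | - ) Y; X -> - ) | - - +; Y -> - ) | - Z | - | ) X | )

The nullable symbols are {X, Z}.
ε ∉ L(G), so no ε-production is kept.
Add the nullable-subset variants: Y → - Z gives - Z | -. Y → ) X gives ) X | ).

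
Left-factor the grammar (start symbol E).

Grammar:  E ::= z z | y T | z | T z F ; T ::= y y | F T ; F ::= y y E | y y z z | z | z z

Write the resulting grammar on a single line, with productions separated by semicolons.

E has alternatives sharing prefix 'z': factor to E → z E' with E' → z | ε.
F has alternatives sharing prefix 'y y': factor to F → y y F' with F' → E | z z.
F has alternatives sharing prefix 'z': factor to F → z F'' with F'' → ε | z.

E ::= y T | T z F | z E'; T ::= y y | F T; F ::= y y F' | z F''; E' ::= z | ε; F' ::= E | z z; F'' ::= ε | z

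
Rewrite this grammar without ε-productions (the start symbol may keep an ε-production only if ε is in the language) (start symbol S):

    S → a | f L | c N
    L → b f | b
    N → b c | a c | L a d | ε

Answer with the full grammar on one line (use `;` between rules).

S → a | f L | c N | c; L → b f | b; N → b c | a c | L a d

Nullable nonterminals: {N}.
ε ∉ L(G), so no ε-production is kept.
Expand every rule over subsets of its nullable positions: S → c N gives c N | c.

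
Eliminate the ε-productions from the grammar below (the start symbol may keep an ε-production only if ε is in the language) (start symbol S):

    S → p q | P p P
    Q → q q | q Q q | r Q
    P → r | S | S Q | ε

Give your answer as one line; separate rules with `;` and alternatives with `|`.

Nullable set = {P}.
ε ∉ L(G), so no ε-production is kept.
For each production, add variants omitting each subset of nullable occurrences: S → P p P gives P p P | P p | p P | p.

S → p q | P p P | P p | p P | p; Q → q q | q Q q | r Q; P → r | S | S Q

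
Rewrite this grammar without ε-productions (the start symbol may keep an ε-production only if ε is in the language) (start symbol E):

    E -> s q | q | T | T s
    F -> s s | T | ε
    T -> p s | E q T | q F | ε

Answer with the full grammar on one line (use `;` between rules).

E -> s q | q | T | T s | s | ε; F -> s s | T; T -> p s | E q T | E q | q T | q | q F

The nullable symbols are {E, F, T}.
ε ∈ L(G) since E is nullable, so keep E → ε.
For each production, add variants omitting each subset of nullable occurrences: E → T s gives T s | s. T → E q T gives E q T | E q | q T | q.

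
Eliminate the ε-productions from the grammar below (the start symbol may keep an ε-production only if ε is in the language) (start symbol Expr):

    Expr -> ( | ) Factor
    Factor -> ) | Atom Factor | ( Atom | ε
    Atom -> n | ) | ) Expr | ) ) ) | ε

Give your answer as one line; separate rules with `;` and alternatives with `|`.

Expr -> ( | ) Factor | ); Factor -> ) | Atom Factor | Atom | ( Atom | (; Atom -> n | ) | ) Expr | ) ) )

Nullable set = {Atom, Factor}.
ε ∉ L(G), so no ε-production is kept.
Add the nullable-subset variants: Expr → ) Factor gives ) Factor | ). Factor → Atom Factor gives Atom Factor | Atom. Factor → ( Atom gives ( Atom | (.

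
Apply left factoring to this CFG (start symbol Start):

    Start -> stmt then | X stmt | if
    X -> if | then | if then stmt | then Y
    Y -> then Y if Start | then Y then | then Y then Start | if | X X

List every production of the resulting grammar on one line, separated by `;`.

Start -> stmt then | X stmt | if; X -> if X1 | then X2; Y -> if | X X | then Y Y1; X1 -> ε | then stmt; X2 -> ε | Y; Y1 -> if Start | then Y11; Y11 -> ε | Start

X has alternatives sharing prefix 'if': factor to X → if X1 with X1 → ε | then stmt.
X has alternatives sharing prefix 'then': factor to X → then X2 with X2 → ε | Y.
Y has alternatives sharing prefix 'then Y': factor to Y → then Y Y1 with Y1 → if Start | then | then Start.
Y1 has alternatives sharing prefix 'then': factor to Y1 → then Y11 with Y11 → ε | Start.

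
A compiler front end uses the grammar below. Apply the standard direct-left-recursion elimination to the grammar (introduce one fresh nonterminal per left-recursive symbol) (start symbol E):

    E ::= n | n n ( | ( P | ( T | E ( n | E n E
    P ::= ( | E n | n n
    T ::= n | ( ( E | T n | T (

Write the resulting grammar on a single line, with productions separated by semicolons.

E ::= n E' | n n ( E' | ( P E' | ( T E'; P ::= ( | E n | n n; T ::= n T' | ( ( E T'; E' ::= ( n E' | n E E' | ε; T' ::= n T' | ( T' | ε

Left recursion appears on E, T.
For E: α = {( n, n E}, β = {n, n n (, ( P, ( T}. Rewrite as E → β E' and E' → α E' | ε.
For T: α = {n, (}, β = {n, ( ( E}. Rewrite as T → β T' and T' → α T' | ε.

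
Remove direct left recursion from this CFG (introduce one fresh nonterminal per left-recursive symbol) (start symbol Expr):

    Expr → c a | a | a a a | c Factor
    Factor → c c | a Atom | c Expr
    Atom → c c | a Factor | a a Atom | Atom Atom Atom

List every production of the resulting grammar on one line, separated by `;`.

Expr → c a | a | a a a | c Factor; Factor → c c | a Atom | c Expr; Atom → c c Atom1 | a Factor Atom1 | a a Atom Atom1; Atom1 → Atom Atom Atom1 | ε

Directly left-recursive nonterminal: Atom.
For Atom: α = {Atom Atom}, β = {c c, a Factor, a a Atom}. Rewrite as Atom → β Atom1 and Atom1 → α Atom1 | ε.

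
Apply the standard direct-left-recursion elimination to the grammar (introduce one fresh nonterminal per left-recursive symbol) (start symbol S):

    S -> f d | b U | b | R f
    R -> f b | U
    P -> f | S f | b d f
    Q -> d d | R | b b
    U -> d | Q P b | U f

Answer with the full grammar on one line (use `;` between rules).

Left recursion appears on U.
For U: α = {f}, β = {d, Q P b}. Rewrite as U → β U' and U' → α U' | ε.

S -> f d | b U | b | R f; R -> f b | U; P -> f | S f | b d f; Q -> d d | R | b b; U -> d U' | Q P b U'; U' -> f U' | ε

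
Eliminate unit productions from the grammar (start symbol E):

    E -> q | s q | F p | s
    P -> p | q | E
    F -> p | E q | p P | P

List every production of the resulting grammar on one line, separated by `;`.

E -> q | s q | F p | s; P -> q | s q | F p | s | p; F -> q | s q | F p | s | p | E q | p P

Unit pairs: F ⇒* {E, P}; P ⇒* {E}.
For each unit pair (A, B), copy every non-unit production of B to A, then drop all unit productions.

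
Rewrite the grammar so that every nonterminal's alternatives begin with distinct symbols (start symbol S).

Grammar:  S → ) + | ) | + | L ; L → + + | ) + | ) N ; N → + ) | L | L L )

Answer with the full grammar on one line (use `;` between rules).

S → + | L | ) S'; L → + + | ) L'; N → + ) | L N'; S' → + | ε; L' → + | N; N' → ε | L )

S has alternatives sharing prefix ')': factor to S → ) S' with S' → + | ε.
L has alternatives sharing prefix ')': factor to L → ) L' with L' → + | N.
N has alternatives sharing prefix 'L': factor to N → L N' with N' → ε | L ).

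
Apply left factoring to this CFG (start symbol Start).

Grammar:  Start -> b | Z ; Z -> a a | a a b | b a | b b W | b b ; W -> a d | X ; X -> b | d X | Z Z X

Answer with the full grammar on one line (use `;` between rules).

Start -> b | Z; Z -> b Z1 | a a Z2; W -> a d | X; X -> b | d X | Z Z X; Z1 -> a | b Z11; Z2 -> ε | b; Z11 -> W | ε

Z has alternatives sharing prefix 'b': factor to Z → b Z1 with Z1 → a | b W | b.
Z has alternatives sharing prefix 'a a': factor to Z → a a Z2 with Z2 → ε | b.
Z1 has alternatives sharing prefix 'b': factor to Z1 → b Z11 with Z11 → W | ε.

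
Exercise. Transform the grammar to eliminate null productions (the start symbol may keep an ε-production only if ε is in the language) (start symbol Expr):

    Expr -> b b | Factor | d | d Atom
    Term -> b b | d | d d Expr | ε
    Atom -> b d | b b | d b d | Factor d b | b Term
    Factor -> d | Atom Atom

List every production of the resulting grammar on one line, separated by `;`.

Expr -> b b | Factor | d | d Atom; Term -> b b | d | d d Expr; Atom -> b d | b b | d b d | Factor d b | b Term | b; Factor -> d | Atom Atom

Nullable set = {Term}.
ε ∉ L(G), so no ε-production is kept.
Expand every rule over subsets of its nullable positions: Atom → b Term gives b Term | b.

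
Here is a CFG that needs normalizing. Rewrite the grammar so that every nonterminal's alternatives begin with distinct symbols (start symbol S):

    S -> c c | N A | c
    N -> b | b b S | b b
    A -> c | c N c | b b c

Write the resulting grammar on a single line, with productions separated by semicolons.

S has alternatives sharing prefix 'c': factor to S → c S' with S' → c | ε.
N has alternatives sharing prefix 'b': factor to N → b N' with N' → ε | b S | b.
A has alternatives sharing prefix 'c': factor to A → c A' with A' → ε | N c.
N' has alternatives sharing prefix 'b': factor to N' → b N'' with N'' → S | ε.

S -> N A | c S'; N -> b N'; A -> b b c | c A'; S' -> c | ε; N' -> ε | b N''; A' -> ε | N c; N'' -> S | ε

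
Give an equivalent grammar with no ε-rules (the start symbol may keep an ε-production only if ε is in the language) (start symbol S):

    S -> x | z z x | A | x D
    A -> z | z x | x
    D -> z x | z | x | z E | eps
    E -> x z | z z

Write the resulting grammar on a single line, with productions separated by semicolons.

S -> x | z z x | A | x D; A -> z | z x | x; D -> z x | z | x | z E; E -> x z | z z

Nullable nonterminals: {D}.
ε ∉ L(G), so no ε-production is kept.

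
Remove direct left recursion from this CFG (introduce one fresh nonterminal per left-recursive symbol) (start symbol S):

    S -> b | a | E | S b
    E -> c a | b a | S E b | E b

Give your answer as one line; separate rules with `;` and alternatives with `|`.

S, E are directly left-recursive.
For S: α = {b}, β = {b, a, E}. Rewrite as S → β S' and S' → α S' | ε.
For E: α = {b}, β = {c a, b a, S E b}. Rewrite as E → β E' and E' → α E' | ε.

S -> b S' | a S' | E S'; E -> c a E' | b a E' | S E b E'; S' -> b S' | ε; E' -> b E' | ε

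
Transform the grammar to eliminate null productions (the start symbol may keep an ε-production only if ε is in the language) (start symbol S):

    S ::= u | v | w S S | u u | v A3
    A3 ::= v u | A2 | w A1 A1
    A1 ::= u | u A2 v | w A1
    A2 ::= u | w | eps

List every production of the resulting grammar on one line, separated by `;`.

S ::= u | v | w S S | u u | v A3; A3 ::= v u | A2 | w A1 A1; A1 ::= u | u A2 v | u v | w A1; A2 ::= u | w

Nullable nonterminals: {A2, A3}.
ε ∉ L(G), so no ε-production is kept.
For each production, add variants omitting each subset of nullable occurrences: A1 → u A2 v gives u A2 v | u v.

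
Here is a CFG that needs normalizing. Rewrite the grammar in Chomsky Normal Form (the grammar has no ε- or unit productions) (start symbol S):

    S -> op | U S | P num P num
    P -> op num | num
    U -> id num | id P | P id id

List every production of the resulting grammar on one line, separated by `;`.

Introduce a nonterminal for each terminal appearing in a rule of length ≥ 2: X1 → num, X2 → op, X3 → id.
Binarize each right-hand side of length ≥ 3 by chaining fresh nonterminals (Y1, Y2, …): affected rules were S → P X1 P X1; U → P X3 X3.

S -> op | U S | P Y1; P -> X2 X1 | num; U -> X3 X1 | X3 P | P Y3; X1 -> num; X2 -> op; X3 -> id; Y1 -> X1 Y2; Y2 -> P X1; Y3 -> X3 X3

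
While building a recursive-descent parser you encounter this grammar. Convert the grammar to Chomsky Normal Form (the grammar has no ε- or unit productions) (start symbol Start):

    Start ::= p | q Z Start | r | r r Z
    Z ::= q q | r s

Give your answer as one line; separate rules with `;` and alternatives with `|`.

Introduce a nonterminal for each terminal appearing in a rule of length ≥ 2: X1 → q, X2 → r, X3 → s.
Binarize each right-hand side of length ≥ 3 by chaining fresh nonterminals (Y1, Y2, …): affected rules were Start → X1 Z Start; Start → X2 X2 Z.

Start ::= p | X1 Y1 | r | X2 Y2; Z ::= X1 X1 | X2 X3; X1 ::= q; X2 ::= r; X3 ::= s; Y1 ::= Z Start; Y2 ::= X2 Z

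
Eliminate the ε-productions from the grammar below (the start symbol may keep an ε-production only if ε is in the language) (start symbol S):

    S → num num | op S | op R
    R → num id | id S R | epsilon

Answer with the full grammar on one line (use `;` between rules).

Nullable nonterminals: {R}.
ε ∉ L(G), so no ε-production is kept.
Expand every rule over subsets of its nullable positions: S → op R gives op R | op. R → id S R gives id S R | id S.

S → num num | op S | op R | op; R → num id | id S R | id S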